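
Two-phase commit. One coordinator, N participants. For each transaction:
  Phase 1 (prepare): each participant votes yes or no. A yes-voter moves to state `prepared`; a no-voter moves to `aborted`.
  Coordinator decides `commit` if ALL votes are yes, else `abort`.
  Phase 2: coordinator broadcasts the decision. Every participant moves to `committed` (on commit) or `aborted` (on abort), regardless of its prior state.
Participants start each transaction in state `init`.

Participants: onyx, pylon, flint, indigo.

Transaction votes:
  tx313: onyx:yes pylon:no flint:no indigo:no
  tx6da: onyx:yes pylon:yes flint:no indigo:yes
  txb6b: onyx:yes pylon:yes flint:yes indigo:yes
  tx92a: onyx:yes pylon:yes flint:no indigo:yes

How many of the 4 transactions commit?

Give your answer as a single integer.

tx313: no from pylon, flint, indigo -> abort (commits=0)
tx6da: no from flint -> abort (commits=0)
txb6b: all yes -> commit (commits=1)
tx92a: no from flint -> abort (commits=1)

Answer: 1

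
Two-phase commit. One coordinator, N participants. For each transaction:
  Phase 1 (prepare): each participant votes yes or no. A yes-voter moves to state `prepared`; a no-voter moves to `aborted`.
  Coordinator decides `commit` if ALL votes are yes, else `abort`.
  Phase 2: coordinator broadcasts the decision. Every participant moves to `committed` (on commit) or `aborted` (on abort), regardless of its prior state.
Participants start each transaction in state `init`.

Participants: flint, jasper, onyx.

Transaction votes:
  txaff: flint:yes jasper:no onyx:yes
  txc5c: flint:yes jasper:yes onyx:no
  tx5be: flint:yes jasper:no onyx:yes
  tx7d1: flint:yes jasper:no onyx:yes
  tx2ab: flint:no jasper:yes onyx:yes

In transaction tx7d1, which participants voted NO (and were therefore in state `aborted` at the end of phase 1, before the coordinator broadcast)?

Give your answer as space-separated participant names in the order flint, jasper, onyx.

Txn tx7d1 phase 1: flint yes -> prepared; jasper no -> aborted; onyx yes -> prepared

Answer: jasper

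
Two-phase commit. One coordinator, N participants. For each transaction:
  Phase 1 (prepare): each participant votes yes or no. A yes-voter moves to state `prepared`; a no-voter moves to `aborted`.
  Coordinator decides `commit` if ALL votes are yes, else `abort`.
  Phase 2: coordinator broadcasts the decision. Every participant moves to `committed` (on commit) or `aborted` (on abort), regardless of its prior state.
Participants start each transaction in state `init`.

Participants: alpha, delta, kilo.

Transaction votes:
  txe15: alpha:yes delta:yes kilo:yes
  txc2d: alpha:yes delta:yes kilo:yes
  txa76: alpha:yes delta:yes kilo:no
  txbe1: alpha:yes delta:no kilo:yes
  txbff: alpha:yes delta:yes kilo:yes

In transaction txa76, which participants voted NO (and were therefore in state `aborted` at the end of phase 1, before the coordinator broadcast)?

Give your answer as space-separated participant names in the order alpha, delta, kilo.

Answer: kilo

Derivation:
Txn txa76 phase 1: alpha yes -> prepared; delta yes -> prepared; kilo no -> aborted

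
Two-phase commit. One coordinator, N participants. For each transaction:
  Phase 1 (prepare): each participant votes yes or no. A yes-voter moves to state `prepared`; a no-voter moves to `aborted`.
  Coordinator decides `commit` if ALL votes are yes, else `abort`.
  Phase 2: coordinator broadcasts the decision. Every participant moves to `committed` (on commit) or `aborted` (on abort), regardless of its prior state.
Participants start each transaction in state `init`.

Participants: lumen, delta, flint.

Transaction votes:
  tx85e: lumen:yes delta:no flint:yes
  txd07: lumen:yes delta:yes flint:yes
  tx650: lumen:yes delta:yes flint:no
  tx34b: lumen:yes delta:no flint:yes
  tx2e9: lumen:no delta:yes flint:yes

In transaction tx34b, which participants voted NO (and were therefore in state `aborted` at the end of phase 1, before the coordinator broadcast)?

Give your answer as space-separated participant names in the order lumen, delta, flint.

Txn tx34b phase 1: lumen yes -> prepared; delta no -> aborted; flint yes -> prepared

Answer: delta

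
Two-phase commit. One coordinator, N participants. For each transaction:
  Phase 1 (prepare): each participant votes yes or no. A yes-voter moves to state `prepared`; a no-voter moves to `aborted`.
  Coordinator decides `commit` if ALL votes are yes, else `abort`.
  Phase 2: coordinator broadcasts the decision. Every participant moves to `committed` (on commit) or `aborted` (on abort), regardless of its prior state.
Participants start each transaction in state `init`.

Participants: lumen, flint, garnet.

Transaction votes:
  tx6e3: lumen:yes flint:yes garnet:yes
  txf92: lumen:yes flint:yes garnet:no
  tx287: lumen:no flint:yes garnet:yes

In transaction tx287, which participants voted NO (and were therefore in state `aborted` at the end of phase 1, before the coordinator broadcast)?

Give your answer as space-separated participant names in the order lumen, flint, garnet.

Txn tx287 phase 1: lumen no -> aborted; flint yes -> prepared; garnet yes -> prepared

Answer: lumen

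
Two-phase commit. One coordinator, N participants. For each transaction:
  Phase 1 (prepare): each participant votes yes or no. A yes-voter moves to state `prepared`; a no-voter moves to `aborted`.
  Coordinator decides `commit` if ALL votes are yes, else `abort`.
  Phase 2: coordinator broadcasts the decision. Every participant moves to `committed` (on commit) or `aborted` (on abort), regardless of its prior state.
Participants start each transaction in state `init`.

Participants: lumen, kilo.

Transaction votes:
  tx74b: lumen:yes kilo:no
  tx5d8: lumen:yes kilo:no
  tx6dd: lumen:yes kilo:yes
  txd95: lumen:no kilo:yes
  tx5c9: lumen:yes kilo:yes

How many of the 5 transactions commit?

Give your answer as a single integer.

Answer: 2

Derivation:
tx74b: no from kilo -> abort (commits=0)
tx5d8: no from kilo -> abort (commits=0)
tx6dd: all yes -> commit (commits=1)
txd95: no from lumen -> abort (commits=1)
tx5c9: all yes -> commit (commits=2)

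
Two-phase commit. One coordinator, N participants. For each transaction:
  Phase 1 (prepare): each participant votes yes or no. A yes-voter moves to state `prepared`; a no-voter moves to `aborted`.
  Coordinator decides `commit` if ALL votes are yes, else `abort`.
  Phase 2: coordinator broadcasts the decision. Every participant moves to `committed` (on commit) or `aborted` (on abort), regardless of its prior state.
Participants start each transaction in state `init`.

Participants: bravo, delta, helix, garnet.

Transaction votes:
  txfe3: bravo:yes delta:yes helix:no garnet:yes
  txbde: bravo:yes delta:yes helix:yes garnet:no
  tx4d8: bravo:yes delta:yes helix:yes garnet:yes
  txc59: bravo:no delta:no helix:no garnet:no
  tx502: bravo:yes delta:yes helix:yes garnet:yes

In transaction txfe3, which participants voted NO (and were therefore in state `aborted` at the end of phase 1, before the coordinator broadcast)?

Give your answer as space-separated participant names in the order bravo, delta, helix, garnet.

Answer: helix

Derivation:
Txn txfe3 phase 1: bravo yes -> prepared; delta yes -> prepared; helix no -> aborted; garnet yes -> prepared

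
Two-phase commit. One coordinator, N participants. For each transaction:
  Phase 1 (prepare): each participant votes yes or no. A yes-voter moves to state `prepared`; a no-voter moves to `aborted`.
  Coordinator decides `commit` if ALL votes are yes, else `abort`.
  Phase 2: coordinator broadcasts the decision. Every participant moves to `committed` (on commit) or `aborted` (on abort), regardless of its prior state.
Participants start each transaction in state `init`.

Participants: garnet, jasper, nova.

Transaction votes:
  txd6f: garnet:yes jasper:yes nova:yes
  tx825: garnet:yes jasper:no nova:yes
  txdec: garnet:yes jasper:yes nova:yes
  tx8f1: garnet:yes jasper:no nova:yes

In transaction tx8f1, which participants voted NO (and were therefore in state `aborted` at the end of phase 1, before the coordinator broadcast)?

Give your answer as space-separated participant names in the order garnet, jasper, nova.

Answer: jasper

Derivation:
Txn tx8f1 phase 1: garnet yes -> prepared; jasper no -> aborted; nova yes -> prepared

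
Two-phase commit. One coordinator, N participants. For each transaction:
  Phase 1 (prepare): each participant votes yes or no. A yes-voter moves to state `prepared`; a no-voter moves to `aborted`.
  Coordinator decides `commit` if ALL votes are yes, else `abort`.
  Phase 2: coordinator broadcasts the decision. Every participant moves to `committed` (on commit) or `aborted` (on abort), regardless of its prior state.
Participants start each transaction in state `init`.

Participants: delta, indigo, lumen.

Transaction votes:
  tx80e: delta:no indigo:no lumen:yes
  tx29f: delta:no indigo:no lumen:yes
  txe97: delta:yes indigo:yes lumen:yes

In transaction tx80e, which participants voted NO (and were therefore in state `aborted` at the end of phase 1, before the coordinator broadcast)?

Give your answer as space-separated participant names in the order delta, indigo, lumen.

Txn tx80e phase 1: delta no -> aborted; indigo no -> aborted; lumen yes -> prepared

Answer: delta indigo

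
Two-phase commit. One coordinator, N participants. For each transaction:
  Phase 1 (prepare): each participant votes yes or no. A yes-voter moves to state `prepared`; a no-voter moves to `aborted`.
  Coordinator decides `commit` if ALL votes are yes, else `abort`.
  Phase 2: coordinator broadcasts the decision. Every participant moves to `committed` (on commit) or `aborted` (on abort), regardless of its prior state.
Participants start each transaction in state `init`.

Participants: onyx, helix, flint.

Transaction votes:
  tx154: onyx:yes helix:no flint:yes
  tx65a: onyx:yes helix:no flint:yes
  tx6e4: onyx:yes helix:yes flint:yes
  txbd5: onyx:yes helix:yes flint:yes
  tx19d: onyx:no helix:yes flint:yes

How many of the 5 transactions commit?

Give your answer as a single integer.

tx154: no from helix -> abort (commits=0)
tx65a: no from helix -> abort (commits=0)
tx6e4: all yes -> commit (commits=1)
txbd5: all yes -> commit (commits=2)
tx19d: no from onyx -> abort (commits=2)

Answer: 2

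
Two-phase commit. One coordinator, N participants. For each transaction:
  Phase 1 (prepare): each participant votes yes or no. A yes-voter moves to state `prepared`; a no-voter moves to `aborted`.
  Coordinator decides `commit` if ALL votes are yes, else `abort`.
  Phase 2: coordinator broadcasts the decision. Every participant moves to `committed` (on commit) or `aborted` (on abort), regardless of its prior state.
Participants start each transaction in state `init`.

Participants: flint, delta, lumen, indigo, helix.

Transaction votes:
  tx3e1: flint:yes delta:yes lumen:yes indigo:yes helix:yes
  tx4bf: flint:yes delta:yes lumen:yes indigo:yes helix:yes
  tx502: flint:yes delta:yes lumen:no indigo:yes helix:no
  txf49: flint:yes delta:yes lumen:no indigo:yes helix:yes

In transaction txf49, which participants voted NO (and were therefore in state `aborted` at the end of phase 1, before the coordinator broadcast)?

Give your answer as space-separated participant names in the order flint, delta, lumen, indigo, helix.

Txn txf49 phase 1: flint yes -> prepared; delta yes -> prepared; lumen no -> aborted; indigo yes -> prepared; helix yes -> prepared

Answer: lumen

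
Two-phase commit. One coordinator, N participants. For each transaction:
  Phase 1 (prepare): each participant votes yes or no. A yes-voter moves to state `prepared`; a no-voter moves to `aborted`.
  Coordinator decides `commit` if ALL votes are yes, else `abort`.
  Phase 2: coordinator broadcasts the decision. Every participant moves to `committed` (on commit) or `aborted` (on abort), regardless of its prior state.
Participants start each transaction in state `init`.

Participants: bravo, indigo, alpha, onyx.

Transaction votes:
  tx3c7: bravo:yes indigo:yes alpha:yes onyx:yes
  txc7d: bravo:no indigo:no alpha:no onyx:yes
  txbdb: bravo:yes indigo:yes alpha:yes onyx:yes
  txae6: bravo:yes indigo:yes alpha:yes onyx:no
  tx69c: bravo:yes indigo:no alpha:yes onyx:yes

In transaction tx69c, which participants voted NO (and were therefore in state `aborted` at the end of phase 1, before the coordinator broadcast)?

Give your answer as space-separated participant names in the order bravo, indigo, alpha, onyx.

Txn tx69c phase 1: bravo yes -> prepared; indigo no -> aborted; alpha yes -> prepared; onyx yes -> prepared

Answer: indigo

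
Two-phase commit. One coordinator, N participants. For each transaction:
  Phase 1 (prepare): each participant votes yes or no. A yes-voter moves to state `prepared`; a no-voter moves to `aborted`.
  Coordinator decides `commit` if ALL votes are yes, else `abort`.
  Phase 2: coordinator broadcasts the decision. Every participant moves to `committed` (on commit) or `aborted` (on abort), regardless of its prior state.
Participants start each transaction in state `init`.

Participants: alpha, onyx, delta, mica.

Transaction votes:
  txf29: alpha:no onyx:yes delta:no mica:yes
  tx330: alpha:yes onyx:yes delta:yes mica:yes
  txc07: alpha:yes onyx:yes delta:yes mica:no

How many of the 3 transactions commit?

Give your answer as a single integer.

txf29: no from alpha, delta -> abort (commits=0)
tx330: all yes -> commit (commits=1)
txc07: no from mica -> abort (commits=1)

Answer: 1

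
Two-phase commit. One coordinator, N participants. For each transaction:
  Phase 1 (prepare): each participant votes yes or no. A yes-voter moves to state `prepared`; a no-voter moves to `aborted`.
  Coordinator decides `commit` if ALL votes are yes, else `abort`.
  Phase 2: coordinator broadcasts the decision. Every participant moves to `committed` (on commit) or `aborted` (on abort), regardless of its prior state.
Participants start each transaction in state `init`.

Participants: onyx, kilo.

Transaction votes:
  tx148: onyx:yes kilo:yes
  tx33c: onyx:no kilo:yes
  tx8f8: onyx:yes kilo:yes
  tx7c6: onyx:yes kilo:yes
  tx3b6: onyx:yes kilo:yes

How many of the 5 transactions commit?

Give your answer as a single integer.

tx148: all yes -> commit (commits=1)
tx33c: no from onyx -> abort (commits=1)
tx8f8: all yes -> commit (commits=2)
tx7c6: all yes -> commit (commits=3)
tx3b6: all yes -> commit (commits=4)

Answer: 4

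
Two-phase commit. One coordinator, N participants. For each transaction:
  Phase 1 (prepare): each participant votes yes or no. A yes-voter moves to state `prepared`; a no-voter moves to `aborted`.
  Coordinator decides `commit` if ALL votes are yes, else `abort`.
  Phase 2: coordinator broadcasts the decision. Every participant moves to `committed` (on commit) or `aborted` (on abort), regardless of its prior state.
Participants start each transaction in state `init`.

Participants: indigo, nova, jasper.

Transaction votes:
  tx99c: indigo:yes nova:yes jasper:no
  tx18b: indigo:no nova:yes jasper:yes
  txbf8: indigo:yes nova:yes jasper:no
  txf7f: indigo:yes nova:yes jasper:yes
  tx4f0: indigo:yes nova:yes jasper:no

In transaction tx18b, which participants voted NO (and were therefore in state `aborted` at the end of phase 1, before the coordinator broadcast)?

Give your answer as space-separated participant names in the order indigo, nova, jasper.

Txn tx18b phase 1: indigo no -> aborted; nova yes -> prepared; jasper yes -> prepared

Answer: indigo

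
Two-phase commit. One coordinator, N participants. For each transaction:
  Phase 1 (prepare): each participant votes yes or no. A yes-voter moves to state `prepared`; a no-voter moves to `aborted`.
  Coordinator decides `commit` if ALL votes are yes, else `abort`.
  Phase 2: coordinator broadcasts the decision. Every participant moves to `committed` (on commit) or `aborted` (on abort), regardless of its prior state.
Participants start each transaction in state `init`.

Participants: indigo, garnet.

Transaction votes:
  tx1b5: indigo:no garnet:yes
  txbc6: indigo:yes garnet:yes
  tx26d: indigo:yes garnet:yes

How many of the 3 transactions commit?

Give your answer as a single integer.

tx1b5: no from indigo -> abort (commits=0)
txbc6: all yes -> commit (commits=1)
tx26d: all yes -> commit (commits=2)

Answer: 2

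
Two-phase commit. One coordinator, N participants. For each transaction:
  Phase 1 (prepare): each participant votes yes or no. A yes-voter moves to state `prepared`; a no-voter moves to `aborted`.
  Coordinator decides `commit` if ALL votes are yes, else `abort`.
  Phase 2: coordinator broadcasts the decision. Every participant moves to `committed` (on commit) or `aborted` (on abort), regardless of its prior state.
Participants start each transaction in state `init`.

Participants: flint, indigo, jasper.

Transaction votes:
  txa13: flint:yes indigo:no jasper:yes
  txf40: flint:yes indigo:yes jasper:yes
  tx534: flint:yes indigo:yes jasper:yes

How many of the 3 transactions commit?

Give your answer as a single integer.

Answer: 2

Derivation:
txa13: no from indigo -> abort (commits=0)
txf40: all yes -> commit (commits=1)
tx534: all yes -> commit (commits=2)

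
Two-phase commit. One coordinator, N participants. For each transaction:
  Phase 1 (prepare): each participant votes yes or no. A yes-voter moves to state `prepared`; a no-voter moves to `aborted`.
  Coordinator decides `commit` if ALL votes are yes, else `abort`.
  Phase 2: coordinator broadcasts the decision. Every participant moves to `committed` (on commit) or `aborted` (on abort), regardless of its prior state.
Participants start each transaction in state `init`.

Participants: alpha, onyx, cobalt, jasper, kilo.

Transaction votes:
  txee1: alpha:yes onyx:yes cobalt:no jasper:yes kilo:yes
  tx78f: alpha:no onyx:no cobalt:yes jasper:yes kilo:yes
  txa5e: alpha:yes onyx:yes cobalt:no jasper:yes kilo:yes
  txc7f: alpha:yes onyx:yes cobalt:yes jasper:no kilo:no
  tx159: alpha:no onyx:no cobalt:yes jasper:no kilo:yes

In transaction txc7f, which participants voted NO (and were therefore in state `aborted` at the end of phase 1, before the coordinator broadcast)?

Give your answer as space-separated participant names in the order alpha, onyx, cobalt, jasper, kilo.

Txn txc7f phase 1: alpha yes -> prepared; onyx yes -> prepared; cobalt yes -> prepared; jasper no -> aborted; kilo no -> aborted

Answer: jasper kilo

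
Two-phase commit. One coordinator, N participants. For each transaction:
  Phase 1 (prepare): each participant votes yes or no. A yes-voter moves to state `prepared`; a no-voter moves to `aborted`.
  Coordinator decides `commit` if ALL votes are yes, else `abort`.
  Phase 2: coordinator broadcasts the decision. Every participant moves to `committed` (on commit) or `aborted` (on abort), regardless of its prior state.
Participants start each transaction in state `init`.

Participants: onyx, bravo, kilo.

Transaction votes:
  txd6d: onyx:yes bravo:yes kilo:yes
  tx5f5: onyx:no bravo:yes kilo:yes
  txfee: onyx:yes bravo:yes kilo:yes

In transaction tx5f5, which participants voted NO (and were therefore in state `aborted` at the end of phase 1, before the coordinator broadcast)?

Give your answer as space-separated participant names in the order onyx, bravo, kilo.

Txn tx5f5 phase 1: onyx no -> aborted; bravo yes -> prepared; kilo yes -> prepared

Answer: onyx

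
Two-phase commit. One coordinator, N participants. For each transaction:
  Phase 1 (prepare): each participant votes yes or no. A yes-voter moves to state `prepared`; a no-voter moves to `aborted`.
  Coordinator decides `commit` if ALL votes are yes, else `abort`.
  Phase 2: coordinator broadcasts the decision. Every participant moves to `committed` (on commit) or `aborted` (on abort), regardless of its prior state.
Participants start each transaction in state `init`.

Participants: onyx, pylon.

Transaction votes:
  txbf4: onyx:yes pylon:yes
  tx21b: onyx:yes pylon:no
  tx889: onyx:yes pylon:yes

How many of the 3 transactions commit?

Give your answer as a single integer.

txbf4: all yes -> commit (commits=1)
tx21b: no from pylon -> abort (commits=1)
tx889: all yes -> commit (commits=2)

Answer: 2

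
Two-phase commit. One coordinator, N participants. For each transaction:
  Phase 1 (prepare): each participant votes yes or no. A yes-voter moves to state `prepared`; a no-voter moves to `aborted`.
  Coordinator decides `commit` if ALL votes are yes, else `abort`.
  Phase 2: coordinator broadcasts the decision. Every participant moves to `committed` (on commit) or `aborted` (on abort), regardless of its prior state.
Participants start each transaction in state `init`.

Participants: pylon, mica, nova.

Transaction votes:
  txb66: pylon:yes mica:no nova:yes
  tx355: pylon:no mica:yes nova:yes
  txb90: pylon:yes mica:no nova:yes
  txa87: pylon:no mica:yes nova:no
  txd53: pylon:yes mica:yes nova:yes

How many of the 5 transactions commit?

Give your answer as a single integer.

txb66: no from mica -> abort (commits=0)
tx355: no from pylon -> abort (commits=0)
txb90: no from mica -> abort (commits=0)
txa87: no from pylon, nova -> abort (commits=0)
txd53: all yes -> commit (commits=1)

Answer: 1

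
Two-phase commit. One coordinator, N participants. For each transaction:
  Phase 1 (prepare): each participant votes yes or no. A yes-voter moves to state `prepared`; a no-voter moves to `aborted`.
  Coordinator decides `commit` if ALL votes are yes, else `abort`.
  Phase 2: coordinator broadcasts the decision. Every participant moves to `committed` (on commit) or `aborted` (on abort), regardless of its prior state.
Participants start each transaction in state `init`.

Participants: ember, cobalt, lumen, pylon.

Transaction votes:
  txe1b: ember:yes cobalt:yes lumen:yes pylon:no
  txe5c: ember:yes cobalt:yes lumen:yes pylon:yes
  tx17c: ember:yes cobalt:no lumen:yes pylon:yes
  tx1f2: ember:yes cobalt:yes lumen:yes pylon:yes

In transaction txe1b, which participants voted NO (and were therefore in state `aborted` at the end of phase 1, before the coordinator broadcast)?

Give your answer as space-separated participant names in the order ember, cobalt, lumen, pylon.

Answer: pylon

Derivation:
Txn txe1b phase 1: ember yes -> prepared; cobalt yes -> prepared; lumen yes -> prepared; pylon no -> aborted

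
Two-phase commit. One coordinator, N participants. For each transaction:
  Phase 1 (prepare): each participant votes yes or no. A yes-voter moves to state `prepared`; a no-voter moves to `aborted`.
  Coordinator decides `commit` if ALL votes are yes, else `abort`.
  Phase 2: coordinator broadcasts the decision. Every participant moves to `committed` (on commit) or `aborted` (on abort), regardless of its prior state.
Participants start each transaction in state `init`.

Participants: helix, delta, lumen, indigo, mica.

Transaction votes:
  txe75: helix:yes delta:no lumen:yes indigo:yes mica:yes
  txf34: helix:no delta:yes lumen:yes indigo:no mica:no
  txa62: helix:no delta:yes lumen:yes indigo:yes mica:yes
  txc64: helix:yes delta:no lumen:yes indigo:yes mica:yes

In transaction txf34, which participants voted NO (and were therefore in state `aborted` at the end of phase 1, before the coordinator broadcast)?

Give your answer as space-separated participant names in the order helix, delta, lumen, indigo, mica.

Txn txf34 phase 1: helix no -> aborted; delta yes -> prepared; lumen yes -> prepared; indigo no -> aborted; mica no -> aborted

Answer: helix indigo mica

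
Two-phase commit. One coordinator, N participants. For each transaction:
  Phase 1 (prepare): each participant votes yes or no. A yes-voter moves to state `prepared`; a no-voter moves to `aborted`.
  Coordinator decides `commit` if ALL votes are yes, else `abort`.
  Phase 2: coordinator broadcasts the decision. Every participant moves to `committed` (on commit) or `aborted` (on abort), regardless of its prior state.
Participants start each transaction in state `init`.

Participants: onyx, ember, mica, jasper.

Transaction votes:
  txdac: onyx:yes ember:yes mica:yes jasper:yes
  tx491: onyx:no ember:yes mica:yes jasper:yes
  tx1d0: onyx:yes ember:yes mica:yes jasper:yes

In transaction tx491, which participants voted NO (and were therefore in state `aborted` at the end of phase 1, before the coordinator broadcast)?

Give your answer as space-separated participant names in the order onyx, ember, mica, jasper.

Answer: onyx

Derivation:
Txn tx491 phase 1: onyx no -> aborted; ember yes -> prepared; mica yes -> prepared; jasper yes -> prepared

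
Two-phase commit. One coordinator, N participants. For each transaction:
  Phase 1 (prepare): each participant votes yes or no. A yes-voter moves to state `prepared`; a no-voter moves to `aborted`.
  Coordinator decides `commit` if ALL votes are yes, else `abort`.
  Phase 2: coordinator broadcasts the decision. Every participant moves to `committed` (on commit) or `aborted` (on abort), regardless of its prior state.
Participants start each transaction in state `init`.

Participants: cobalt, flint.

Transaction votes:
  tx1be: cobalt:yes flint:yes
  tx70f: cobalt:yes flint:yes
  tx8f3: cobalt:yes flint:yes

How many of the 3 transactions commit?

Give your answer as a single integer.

tx1be: all yes -> commit (commits=1)
tx70f: all yes -> commit (commits=2)
tx8f3: all yes -> commit (commits=3)

Answer: 3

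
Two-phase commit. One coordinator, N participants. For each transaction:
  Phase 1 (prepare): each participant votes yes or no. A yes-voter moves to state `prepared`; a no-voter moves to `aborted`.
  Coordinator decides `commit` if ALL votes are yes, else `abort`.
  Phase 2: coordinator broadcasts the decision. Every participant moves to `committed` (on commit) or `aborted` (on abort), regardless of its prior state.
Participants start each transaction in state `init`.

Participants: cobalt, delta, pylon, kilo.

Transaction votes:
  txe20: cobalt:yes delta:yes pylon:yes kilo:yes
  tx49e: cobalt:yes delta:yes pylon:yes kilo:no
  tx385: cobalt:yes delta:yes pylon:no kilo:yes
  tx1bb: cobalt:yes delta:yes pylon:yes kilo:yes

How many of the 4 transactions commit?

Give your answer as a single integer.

txe20: all yes -> commit (commits=1)
tx49e: no from kilo -> abort (commits=1)
tx385: no from pylon -> abort (commits=1)
tx1bb: all yes -> commit (commits=2)

Answer: 2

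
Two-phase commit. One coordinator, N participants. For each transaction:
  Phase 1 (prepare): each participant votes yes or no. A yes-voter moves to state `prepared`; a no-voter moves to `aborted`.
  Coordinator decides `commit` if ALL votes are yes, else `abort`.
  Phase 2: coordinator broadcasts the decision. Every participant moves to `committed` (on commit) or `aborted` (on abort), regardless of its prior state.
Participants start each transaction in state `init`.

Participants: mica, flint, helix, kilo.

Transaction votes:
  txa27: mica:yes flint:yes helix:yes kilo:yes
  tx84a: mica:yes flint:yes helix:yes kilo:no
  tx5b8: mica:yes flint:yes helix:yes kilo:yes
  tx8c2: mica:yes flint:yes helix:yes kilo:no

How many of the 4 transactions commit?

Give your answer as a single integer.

Answer: 2

Derivation:
txa27: all yes -> commit (commits=1)
tx84a: no from kilo -> abort (commits=1)
tx5b8: all yes -> commit (commits=2)
tx8c2: no from kilo -> abort (commits=2)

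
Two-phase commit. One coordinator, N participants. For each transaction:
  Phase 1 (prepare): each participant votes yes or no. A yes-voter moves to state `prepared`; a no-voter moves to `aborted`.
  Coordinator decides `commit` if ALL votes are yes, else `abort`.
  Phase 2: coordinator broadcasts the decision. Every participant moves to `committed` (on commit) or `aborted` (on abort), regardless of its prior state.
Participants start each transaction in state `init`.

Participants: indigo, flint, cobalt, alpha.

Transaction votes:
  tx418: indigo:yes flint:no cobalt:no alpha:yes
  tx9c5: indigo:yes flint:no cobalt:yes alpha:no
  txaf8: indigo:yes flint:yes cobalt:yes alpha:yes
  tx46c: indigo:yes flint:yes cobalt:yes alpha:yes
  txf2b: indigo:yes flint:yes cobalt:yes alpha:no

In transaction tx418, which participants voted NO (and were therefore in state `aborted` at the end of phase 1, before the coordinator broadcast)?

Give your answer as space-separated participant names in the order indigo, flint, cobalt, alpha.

Answer: flint cobalt

Derivation:
Txn tx418 phase 1: indigo yes -> prepared; flint no -> aborted; cobalt no -> aborted; alpha yes -> prepared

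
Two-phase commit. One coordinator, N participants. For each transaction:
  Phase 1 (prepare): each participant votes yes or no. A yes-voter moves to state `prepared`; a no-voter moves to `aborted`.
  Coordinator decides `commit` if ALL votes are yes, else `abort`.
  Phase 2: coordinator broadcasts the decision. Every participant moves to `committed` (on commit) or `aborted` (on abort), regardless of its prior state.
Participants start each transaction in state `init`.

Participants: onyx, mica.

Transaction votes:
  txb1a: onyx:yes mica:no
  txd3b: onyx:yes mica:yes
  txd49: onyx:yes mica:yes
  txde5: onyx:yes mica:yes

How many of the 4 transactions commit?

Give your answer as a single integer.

txb1a: no from mica -> abort (commits=0)
txd3b: all yes -> commit (commits=1)
txd49: all yes -> commit (commits=2)
txde5: all yes -> commit (commits=3)

Answer: 3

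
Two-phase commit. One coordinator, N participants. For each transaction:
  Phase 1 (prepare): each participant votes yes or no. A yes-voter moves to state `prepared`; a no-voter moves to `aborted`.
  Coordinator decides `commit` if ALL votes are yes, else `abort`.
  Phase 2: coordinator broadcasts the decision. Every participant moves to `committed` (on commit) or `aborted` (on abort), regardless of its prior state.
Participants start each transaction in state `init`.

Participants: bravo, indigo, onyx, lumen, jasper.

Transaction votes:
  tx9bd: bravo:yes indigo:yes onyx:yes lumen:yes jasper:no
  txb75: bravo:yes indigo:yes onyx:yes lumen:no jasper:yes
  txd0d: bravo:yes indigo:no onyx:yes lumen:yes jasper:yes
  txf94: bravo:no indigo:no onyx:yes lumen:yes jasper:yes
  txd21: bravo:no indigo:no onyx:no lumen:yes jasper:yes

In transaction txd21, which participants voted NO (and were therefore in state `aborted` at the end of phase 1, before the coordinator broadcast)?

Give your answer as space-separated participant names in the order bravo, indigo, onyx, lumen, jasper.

Answer: bravo indigo onyx

Derivation:
Txn txd21 phase 1: bravo no -> aborted; indigo no -> aborted; onyx no -> aborted; lumen yes -> prepared; jasper yes -> prepared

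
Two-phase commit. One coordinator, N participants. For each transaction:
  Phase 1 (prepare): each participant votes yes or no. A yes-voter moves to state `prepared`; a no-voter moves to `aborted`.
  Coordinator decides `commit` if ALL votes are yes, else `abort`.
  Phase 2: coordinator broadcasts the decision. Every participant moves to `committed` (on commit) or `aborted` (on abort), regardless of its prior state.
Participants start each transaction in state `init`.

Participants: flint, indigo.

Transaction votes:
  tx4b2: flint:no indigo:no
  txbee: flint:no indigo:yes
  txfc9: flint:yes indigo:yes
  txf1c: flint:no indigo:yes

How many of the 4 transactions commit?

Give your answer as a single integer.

Answer: 1

Derivation:
tx4b2: no from flint, indigo -> abort (commits=0)
txbee: no from flint -> abort (commits=0)
txfc9: all yes -> commit (commits=1)
txf1c: no from flint -> abort (commits=1)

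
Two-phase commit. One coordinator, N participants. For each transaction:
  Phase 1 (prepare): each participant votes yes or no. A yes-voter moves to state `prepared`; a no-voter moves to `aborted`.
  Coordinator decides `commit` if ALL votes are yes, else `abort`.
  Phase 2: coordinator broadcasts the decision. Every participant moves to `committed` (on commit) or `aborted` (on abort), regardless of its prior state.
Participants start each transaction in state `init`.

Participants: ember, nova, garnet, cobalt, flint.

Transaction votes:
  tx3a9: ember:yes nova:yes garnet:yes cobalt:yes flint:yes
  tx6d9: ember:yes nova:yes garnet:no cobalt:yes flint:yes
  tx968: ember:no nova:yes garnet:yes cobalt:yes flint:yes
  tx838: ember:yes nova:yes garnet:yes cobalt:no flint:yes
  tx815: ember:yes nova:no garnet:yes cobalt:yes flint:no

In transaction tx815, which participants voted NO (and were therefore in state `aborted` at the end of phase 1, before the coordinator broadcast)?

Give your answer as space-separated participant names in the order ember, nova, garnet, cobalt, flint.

Answer: nova flint

Derivation:
Txn tx815 phase 1: ember yes -> prepared; nova no -> aborted; garnet yes -> prepared; cobalt yes -> prepared; flint no -> aborted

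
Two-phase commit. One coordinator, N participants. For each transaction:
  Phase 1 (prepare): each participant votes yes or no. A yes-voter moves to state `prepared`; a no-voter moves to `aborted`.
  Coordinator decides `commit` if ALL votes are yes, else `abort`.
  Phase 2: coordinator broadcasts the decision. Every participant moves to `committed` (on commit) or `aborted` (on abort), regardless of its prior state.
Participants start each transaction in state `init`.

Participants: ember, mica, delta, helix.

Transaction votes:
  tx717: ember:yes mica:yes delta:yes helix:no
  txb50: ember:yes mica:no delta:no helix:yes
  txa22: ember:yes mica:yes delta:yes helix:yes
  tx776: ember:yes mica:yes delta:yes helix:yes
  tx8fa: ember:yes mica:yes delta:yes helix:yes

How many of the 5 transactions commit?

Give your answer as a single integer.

Answer: 3

Derivation:
tx717: no from helix -> abort (commits=0)
txb50: no from mica, delta -> abort (commits=0)
txa22: all yes -> commit (commits=1)
tx776: all yes -> commit (commits=2)
tx8fa: all yes -> commit (commits=3)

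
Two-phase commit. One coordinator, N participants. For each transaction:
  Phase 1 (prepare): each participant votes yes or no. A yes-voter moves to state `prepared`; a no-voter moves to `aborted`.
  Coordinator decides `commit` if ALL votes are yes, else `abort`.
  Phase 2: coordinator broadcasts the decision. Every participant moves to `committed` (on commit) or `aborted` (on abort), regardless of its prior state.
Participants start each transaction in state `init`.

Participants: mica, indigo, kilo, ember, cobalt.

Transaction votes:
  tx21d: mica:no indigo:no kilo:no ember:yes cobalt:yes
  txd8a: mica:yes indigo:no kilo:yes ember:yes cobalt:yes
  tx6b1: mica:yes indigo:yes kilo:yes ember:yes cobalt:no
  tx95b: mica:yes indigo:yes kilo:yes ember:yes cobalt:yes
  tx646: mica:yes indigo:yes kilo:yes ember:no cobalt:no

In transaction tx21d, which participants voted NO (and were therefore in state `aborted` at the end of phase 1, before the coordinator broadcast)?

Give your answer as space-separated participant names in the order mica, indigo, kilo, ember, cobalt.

Answer: mica indigo kilo

Derivation:
Txn tx21d phase 1: mica no -> aborted; indigo no -> aborted; kilo no -> aborted; ember yes -> prepared; cobalt yes -> prepared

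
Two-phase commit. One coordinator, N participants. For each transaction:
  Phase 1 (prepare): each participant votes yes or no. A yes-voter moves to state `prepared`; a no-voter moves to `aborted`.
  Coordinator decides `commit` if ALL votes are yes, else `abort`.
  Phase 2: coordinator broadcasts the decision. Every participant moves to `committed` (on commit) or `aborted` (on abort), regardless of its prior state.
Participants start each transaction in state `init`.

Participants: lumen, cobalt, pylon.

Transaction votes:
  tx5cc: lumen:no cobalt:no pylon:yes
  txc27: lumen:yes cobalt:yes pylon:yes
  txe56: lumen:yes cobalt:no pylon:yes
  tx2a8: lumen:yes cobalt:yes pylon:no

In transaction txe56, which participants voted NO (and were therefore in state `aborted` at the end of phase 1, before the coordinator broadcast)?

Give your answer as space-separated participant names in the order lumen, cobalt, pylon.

Answer: cobalt

Derivation:
Txn txe56 phase 1: lumen yes -> prepared; cobalt no -> aborted; pylon yes -> prepared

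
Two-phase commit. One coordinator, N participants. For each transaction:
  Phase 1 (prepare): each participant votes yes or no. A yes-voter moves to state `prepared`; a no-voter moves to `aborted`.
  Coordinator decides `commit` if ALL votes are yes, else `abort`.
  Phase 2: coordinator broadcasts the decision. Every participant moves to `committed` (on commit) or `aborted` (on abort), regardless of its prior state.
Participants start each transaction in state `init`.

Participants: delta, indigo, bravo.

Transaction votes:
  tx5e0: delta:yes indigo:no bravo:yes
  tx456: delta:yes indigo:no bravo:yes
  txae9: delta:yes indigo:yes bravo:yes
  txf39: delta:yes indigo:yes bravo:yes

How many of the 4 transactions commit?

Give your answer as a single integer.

tx5e0: no from indigo -> abort (commits=0)
tx456: no from indigo -> abort (commits=0)
txae9: all yes -> commit (commits=1)
txf39: all yes -> commit (commits=2)

Answer: 2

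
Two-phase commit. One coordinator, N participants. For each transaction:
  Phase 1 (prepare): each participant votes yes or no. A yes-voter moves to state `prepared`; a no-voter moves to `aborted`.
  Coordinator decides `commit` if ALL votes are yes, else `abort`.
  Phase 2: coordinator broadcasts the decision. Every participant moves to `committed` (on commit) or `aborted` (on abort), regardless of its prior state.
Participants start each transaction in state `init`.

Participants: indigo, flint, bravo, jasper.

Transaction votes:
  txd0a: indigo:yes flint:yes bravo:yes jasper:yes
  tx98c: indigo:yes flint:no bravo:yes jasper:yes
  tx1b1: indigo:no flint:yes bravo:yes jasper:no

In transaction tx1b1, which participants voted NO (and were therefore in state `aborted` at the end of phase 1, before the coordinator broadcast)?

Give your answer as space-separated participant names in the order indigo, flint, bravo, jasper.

Txn tx1b1 phase 1: indigo no -> aborted; flint yes -> prepared; bravo yes -> prepared; jasper no -> aborted

Answer: indigo jasper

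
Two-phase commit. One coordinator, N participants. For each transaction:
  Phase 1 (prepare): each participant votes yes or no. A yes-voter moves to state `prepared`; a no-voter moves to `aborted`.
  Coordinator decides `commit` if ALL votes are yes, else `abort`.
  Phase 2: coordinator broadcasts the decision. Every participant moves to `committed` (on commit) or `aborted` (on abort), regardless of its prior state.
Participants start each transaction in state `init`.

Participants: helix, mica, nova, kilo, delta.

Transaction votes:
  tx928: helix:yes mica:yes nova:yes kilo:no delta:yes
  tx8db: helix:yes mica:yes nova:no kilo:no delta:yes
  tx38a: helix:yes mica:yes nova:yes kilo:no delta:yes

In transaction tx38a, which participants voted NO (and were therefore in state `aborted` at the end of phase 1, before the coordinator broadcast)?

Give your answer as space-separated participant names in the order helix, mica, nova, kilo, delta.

Answer: kilo

Derivation:
Txn tx38a phase 1: helix yes -> prepared; mica yes -> prepared; nova yes -> prepared; kilo no -> aborted; delta yes -> prepared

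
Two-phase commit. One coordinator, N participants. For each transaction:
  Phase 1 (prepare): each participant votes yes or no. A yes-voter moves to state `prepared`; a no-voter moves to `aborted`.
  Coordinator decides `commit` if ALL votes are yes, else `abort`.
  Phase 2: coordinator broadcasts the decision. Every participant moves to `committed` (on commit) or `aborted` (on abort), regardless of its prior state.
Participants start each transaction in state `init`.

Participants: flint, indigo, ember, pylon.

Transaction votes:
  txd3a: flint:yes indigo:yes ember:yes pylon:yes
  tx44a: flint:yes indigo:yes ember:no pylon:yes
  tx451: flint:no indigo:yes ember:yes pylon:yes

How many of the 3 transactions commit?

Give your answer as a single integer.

Answer: 1

Derivation:
txd3a: all yes -> commit (commits=1)
tx44a: no from ember -> abort (commits=1)
tx451: no from flint -> abort (commits=1)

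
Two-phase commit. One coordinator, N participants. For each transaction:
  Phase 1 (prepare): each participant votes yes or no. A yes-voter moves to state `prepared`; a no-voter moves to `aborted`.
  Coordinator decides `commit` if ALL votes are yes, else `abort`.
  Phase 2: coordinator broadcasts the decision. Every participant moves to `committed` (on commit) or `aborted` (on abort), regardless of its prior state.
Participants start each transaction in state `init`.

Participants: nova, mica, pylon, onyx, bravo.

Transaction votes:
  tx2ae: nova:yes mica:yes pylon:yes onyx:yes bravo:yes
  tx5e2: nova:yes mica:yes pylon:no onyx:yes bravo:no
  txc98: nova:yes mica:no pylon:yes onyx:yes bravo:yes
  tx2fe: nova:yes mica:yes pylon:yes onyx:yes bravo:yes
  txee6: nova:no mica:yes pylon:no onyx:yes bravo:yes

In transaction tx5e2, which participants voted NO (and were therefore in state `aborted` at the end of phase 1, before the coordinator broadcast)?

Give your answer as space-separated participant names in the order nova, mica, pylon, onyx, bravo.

Txn tx5e2 phase 1: nova yes -> prepared; mica yes -> prepared; pylon no -> aborted; onyx yes -> prepared; bravo no -> aborted

Answer: pylon bravo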